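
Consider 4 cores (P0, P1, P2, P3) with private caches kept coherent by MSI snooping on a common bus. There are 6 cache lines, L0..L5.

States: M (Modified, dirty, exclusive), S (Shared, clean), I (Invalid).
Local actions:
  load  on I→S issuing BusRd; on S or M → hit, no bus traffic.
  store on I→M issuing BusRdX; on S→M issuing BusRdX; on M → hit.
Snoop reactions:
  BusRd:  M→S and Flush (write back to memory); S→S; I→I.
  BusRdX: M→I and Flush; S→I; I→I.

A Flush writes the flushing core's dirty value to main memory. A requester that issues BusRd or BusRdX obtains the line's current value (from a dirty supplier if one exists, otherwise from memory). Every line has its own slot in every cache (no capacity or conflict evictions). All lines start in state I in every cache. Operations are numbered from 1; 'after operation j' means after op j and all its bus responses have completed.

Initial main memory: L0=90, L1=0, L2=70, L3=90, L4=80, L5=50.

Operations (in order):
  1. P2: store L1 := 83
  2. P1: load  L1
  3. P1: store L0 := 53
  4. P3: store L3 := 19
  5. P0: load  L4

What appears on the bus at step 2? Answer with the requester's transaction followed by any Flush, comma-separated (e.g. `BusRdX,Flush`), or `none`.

  op1 P2: store L1 := 83 → I/I/M/I on L1; bus BusRdX; mem=0
  op2 P1: load  L1 → I/S/S/I on L1; bus BusRd Flush; mem=83
  op3 P1: store L0 := 53 → I/M/I/I on L0; bus BusRdX; mem=90
  op4 P3: store L3 := 19 → I/I/I/M on L3; bus BusRdX; mem=90
  op5 P0: load  L4 → S/I/I/I on L4; bus BusRd; mem=80

bus = BusRd,Flush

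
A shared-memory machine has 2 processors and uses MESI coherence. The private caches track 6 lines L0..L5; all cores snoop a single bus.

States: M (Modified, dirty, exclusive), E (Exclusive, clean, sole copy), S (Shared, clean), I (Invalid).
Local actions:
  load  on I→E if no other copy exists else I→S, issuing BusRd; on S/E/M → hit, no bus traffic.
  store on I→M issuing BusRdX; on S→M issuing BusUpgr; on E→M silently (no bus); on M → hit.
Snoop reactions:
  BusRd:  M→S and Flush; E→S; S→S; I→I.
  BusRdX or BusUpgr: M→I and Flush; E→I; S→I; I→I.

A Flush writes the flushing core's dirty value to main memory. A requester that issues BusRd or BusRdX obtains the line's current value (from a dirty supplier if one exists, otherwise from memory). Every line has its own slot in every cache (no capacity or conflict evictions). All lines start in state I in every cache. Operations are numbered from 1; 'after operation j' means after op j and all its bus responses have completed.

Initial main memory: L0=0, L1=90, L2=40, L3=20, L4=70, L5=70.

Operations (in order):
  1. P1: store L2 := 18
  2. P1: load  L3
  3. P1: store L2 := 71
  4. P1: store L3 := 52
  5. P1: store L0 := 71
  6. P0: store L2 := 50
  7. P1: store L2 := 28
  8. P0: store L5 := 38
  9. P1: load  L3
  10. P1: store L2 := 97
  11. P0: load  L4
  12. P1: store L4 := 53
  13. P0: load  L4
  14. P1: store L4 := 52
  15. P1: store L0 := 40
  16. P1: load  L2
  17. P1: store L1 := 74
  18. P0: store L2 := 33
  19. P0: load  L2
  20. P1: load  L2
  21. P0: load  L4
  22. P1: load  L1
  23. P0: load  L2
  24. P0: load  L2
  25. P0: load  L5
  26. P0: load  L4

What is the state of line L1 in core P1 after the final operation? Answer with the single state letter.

state = M

[1] P1: store L2 := 18 | P0:I, P1:M(18) | bus: BusRdX
[2] P1: load  L3 | P0:I, P1:E(20) | bus: BusRd
[3] P1: store L2 := 71 | P0:I, P1:M(71) | bus: none
[4] P1: store L3 := 52 | P0:I, P1:M(52) | bus: none
[5] P1: store L0 := 71 | P0:I, P1:M(71) | bus: BusRdX
[6] P0: store L2 := 50 | P0:M(50), P1:I | bus: BusRdX,Flush
[7] P1: store L2 := 28 | P0:I, P1:M(28) | bus: BusRdX,Flush
[8] P0: store L5 := 38 | P0:M(38), P1:I | bus: BusRdX
[9] P1: load  L3 | P0:I, P1:M(52) | bus: none
[10] P1: store L2 := 97 | P0:I, P1:M(97) | bus: none
[11] P0: load  L4 | P0:E(70), P1:I | bus: BusRd
[12] P1: store L4 := 53 | P0:I, P1:M(53) | bus: BusRdX
[13] P0: load  L4 | P0:S(53), P1:S(53) | bus: BusRd,Flush
[14] P1: store L4 := 52 | P0:I, P1:M(52) | bus: BusUpgr
[15] P1: store L0 := 40 | P0:I, P1:M(40) | bus: none
[16] P1: load  L2 | P0:I, P1:M(97) | bus: none
[17] P1: store L1 := 74 | P0:I, P1:M(74) | bus: BusRdX
[18] P0: store L2 := 33 | P0:M(33), P1:I | bus: BusRdX,Flush
[19] P0: load  L2 | P0:M(33), P1:I | bus: none
[20] P1: load  L2 | P0:S(33), P1:S(33) | bus: BusRd,Flush
[21] P0: load  L4 | P0:S(52), P1:S(52) | bus: BusRd,Flush
[22] P1: load  L1 | P0:I, P1:M(74) | bus: none
[23] P0: load  L2 | P0:S(33), P1:S(33) | bus: none
[24] P0: load  L2 | P0:S(33), P1:S(33) | bus: none
[25] P0: load  L5 | P0:M(38), P1:I | bus: none
[26] P0: load  L4 | P0:S(52), P1:S(52) | bus: none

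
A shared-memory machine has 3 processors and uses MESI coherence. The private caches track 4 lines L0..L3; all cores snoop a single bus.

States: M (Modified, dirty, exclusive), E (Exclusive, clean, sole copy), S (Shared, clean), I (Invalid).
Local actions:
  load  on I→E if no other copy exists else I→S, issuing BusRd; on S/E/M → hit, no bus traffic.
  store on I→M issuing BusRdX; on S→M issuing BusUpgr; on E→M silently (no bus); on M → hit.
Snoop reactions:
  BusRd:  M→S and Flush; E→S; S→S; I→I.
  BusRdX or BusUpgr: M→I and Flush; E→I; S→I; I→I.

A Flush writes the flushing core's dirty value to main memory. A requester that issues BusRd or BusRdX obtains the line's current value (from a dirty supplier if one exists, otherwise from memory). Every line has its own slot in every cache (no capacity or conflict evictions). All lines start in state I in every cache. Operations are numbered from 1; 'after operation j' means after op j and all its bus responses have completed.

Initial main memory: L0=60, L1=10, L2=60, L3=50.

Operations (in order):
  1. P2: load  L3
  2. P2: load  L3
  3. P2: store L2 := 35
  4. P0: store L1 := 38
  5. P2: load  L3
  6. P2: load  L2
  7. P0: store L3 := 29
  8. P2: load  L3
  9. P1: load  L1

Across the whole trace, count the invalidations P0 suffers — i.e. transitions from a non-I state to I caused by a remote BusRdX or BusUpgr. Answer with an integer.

1. P2: load  L3  bus=[BusRd]  L3: P0=I P1=I P2=E  mem[L3]=50
2. P2: load  L3  bus=[-]  L3: P0=I P1=I P2=E  mem[L3]=50
3. P2: store L2 := 35  bus=[BusRdX]  L2: P0=I P1=I P2=M  mem[L2]=60
4. P0: store L1 := 38  bus=[BusRdX]  L1: P0=M P1=I P2=I  mem[L1]=10
5. P2: load  L3  bus=[-]  L3: P0=I P1=I P2=E  mem[L3]=50
6. P2: load  L2  bus=[-]  L2: P0=I P1=I P2=M  mem[L2]=60
7. P0: store L3 := 29  bus=[BusRdX]  L3: P0=M P1=I P2=I  mem[L3]=50
8. P2: load  L3  bus=[BusRd,Flush]  L3: P0=S P1=I P2=S  mem[L3]=29
9. P1: load  L1  bus=[BusRd,Flush]  L1: P0=S P1=S P2=I  mem[L1]=38

invalidations = 0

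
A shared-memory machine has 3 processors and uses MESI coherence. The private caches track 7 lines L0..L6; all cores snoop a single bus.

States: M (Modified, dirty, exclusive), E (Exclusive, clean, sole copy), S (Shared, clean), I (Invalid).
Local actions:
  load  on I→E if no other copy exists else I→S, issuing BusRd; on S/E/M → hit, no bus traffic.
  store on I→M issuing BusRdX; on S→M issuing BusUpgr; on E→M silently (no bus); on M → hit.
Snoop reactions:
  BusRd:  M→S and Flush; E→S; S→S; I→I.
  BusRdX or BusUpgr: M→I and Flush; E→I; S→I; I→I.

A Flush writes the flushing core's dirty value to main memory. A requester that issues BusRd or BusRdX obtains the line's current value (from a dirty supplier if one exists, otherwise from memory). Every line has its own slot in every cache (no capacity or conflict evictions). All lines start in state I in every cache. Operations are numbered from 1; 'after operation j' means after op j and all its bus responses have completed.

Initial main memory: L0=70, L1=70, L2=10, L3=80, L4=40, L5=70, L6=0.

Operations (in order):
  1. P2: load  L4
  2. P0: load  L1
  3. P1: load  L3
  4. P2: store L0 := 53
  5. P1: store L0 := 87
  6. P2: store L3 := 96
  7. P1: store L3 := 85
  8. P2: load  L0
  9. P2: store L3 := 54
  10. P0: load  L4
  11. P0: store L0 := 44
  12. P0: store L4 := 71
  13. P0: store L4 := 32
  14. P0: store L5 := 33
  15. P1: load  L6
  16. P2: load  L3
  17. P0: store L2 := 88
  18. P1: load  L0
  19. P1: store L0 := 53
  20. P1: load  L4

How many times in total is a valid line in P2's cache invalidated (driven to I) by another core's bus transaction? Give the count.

1. P2: load  L4  bus=[BusRd]  L4: P0=I P1=I P2=E  mem[L4]=40
2. P0: load  L1  bus=[BusRd]  L1: P0=E P1=I P2=I  mem[L1]=70
3. P1: load  L3  bus=[BusRd]  L3: P0=I P1=E P2=I  mem[L3]=80
4. P2: store L0 := 53  bus=[BusRdX]  L0: P0=I P1=I P2=M  mem[L0]=70
5. P1: store L0 := 87  bus=[BusRdX,Flush]  L0: P0=I P1=M P2=I  mem[L0]=53
6. P2: store L3 := 96  bus=[BusRdX]  L3: P0=I P1=I P2=M  mem[L3]=80
7. P1: store L3 := 85  bus=[BusRdX,Flush]  L3: P0=I P1=M P2=I  mem[L3]=96
8. P2: load  L0  bus=[BusRd,Flush]  L0: P0=I P1=S P2=S  mem[L0]=87
9. P2: store L3 := 54  bus=[BusRdX,Flush]  L3: P0=I P1=I P2=M  mem[L3]=85
10. P0: load  L4  bus=[BusRd]  L4: P0=S P1=I P2=S  mem[L4]=40
11. P0: store L0 := 44  bus=[BusRdX]  L0: P0=M P1=I P2=I  mem[L0]=87
12. P0: store L4 := 71  bus=[BusUpgr]  L4: P0=M P1=I P2=I  mem[L4]=40
13. P0: store L4 := 32  bus=[-]  L4: P0=M P1=I P2=I  mem[L4]=40
14. P0: store L5 := 33  bus=[BusRdX]  L5: P0=M P1=I P2=I  mem[L5]=70
15. P1: load  L6  bus=[BusRd]  L6: P0=I P1=E P2=I  mem[L6]=0
16. P2: load  L3  bus=[-]  L3: P0=I P1=I P2=M  mem[L3]=85
17. P0: store L2 := 88  bus=[BusRdX]  L2: P0=M P1=I P2=I  mem[L2]=10
18. P1: load  L0  bus=[BusRd,Flush]  L0: P0=S P1=S P2=I  mem[L0]=44
19. P1: store L0 := 53  bus=[BusUpgr]  L0: P0=I P1=M P2=I  mem[L0]=44
20. P1: load  L4  bus=[BusRd,Flush]  L4: P0=S P1=S P2=I  mem[L4]=32

invalidations = 4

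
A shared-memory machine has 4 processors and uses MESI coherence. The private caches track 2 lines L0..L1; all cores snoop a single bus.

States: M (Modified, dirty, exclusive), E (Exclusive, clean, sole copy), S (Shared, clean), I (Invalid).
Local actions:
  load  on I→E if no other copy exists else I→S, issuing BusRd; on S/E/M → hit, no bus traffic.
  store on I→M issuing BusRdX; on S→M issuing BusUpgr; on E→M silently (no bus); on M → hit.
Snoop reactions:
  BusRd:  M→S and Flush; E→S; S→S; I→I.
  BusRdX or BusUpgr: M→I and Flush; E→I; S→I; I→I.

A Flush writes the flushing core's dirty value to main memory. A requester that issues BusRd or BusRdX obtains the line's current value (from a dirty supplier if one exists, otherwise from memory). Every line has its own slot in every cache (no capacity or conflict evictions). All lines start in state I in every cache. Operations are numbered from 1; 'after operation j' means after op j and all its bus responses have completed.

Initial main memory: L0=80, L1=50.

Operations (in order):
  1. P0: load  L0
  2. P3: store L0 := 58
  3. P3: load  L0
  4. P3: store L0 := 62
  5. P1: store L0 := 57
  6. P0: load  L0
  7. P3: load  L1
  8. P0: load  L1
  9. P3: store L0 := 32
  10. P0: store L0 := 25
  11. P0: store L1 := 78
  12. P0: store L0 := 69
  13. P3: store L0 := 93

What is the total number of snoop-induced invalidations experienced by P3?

invalidations = 3

1. P0: load  L0  bus=[BusRd]  L0: P0=E P1=I P2=I P3=I  mem[L0]=80
2. P3: store L0 := 58  bus=[BusRdX]  L0: P0=I P1=I P2=I P3=M  mem[L0]=80
3. P3: load  L0  bus=[-]  L0: P0=I P1=I P2=I P3=M  mem[L0]=80
4. P3: store L0 := 62  bus=[-]  L0: P0=I P1=I P2=I P3=M  mem[L0]=80
5. P1: store L0 := 57  bus=[BusRdX,Flush]  L0: P0=I P1=M P2=I P3=I  mem[L0]=62
6. P0: load  L0  bus=[BusRd,Flush]  L0: P0=S P1=S P2=I P3=I  mem[L0]=57
7. P3: load  L1  bus=[BusRd]  L1: P0=I P1=I P2=I P3=E  mem[L1]=50
8. P0: load  L1  bus=[BusRd]  L1: P0=S P1=I P2=I P3=S  mem[L1]=50
9. P3: store L0 := 32  bus=[BusRdX]  L0: P0=I P1=I P2=I P3=M  mem[L0]=57
10. P0: store L0 := 25  bus=[BusRdX,Flush]  L0: P0=M P1=I P2=I P3=I  mem[L0]=32
11. P0: store L1 := 78  bus=[BusUpgr]  L1: P0=M P1=I P2=I P3=I  mem[L1]=50
12. P0: store L0 := 69  bus=[-]  L0: P0=M P1=I P2=I P3=I  mem[L0]=32
13. P3: store L0 := 93  bus=[BusRdX,Flush]  L0: P0=I P1=I P2=I P3=M  mem[L0]=69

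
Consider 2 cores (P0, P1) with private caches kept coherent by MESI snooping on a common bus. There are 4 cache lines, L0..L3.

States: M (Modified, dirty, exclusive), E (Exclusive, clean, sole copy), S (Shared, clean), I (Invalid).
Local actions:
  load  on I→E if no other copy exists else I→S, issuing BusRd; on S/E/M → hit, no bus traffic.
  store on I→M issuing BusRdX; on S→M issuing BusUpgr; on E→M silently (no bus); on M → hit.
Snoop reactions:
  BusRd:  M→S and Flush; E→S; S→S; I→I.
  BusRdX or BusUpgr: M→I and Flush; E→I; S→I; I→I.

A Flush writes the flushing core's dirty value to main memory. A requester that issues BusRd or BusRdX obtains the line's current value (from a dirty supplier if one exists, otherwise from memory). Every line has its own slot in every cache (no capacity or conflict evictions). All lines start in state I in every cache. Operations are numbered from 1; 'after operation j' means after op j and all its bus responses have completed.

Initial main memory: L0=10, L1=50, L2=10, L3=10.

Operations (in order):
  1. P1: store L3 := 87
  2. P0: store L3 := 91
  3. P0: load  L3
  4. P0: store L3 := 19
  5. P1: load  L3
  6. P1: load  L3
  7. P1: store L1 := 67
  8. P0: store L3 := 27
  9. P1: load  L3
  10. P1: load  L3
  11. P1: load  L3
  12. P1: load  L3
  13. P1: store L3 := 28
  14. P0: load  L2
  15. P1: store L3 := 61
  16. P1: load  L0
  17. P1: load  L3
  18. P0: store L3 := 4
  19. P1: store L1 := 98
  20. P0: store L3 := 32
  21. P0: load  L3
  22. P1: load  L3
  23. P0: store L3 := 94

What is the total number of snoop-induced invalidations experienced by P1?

invalidations = 4

1. P1: store L3 := 87  bus=[BusRdX]  L3: P0=I P1=M  mem[L3]=10
2. P0: store L3 := 91  bus=[BusRdX,Flush]  L3: P0=M P1=I  mem[L3]=87
3. P0: load  L3  bus=[-]  L3: P0=M P1=I  mem[L3]=87
4. P0: store L3 := 19  bus=[-]  L3: P0=M P1=I  mem[L3]=87
5. P1: load  L3  bus=[BusRd,Flush]  L3: P0=S P1=S  mem[L3]=19
6. P1: load  L3  bus=[-]  L3: P0=S P1=S  mem[L3]=19
7. P1: store L1 := 67  bus=[BusRdX]  L1: P0=I P1=M  mem[L1]=50
8. P0: store L3 := 27  bus=[BusUpgr]  L3: P0=M P1=I  mem[L3]=19
9. P1: load  L3  bus=[BusRd,Flush]  L3: P0=S P1=S  mem[L3]=27
10. P1: load  L3  bus=[-]  L3: P0=S P1=S  mem[L3]=27
11. P1: load  L3  bus=[-]  L3: P0=S P1=S  mem[L3]=27
12. P1: load  L3  bus=[-]  L3: P0=S P1=S  mem[L3]=27
13. P1: store L3 := 28  bus=[BusUpgr]  L3: P0=I P1=M  mem[L3]=27
14. P0: load  L2  bus=[BusRd]  L2: P0=E P1=I  mem[L2]=10
15. P1: store L3 := 61  bus=[-]  L3: P0=I P1=M  mem[L3]=27
16. P1: load  L0  bus=[BusRd]  L0: P0=I P1=E  mem[L0]=10
17. P1: load  L3  bus=[-]  L3: P0=I P1=M  mem[L3]=27
18. P0: store L3 := 4  bus=[BusRdX,Flush]  L3: P0=M P1=I  mem[L3]=61
19. P1: store L1 := 98  bus=[-]  L1: P0=I P1=M  mem[L1]=50
20. P0: store L3 := 32  bus=[-]  L3: P0=M P1=I  mem[L3]=61
21. P0: load  L3  bus=[-]  L3: P0=M P1=I  mem[L3]=61
22. P1: load  L3  bus=[BusRd,Flush]  L3: P0=S P1=S  mem[L3]=32
23. P0: store L3 := 94  bus=[BusUpgr]  L3: P0=M P1=I  mem[L3]=32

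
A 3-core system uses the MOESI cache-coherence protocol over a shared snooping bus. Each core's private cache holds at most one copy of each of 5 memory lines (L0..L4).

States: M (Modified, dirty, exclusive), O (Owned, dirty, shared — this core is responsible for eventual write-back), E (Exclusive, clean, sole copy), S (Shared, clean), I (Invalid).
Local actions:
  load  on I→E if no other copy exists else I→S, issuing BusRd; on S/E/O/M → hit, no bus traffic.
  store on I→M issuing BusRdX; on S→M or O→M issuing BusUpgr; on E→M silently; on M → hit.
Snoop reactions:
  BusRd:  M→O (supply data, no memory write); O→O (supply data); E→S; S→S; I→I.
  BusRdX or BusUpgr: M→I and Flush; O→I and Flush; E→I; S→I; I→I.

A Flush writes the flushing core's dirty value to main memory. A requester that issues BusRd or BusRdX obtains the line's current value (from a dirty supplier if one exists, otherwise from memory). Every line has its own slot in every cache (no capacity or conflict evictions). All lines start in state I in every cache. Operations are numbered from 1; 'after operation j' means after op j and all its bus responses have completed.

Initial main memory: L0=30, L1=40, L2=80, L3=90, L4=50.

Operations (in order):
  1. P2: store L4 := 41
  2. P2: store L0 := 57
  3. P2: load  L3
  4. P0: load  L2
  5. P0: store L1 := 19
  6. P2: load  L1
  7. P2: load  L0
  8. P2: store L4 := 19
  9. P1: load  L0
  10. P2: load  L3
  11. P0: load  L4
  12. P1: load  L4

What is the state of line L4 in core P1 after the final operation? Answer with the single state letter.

state = S

[1] P2: store L4 := 41 | P0:I, P1:I, P2:M(41) | bus: BusRdX
[2] P2: store L0 := 57 | P0:I, P1:I, P2:M(57) | bus: BusRdX
[3] P2: load  L3 | P0:I, P1:I, P2:E(90) | bus: BusRd
[4] P0: load  L2 | P0:E(80), P1:I, P2:I | bus: BusRd
[5] P0: store L1 := 19 | P0:M(19), P1:I, P2:I | bus: BusRdX
[6] P2: load  L1 | P0:O(19), P1:I, P2:S(19) | bus: BusRd
[7] P2: load  L0 | P0:I, P1:I, P2:M(57) | bus: none
[8] P2: store L4 := 19 | P0:I, P1:I, P2:M(19) | bus: none
[9] P1: load  L0 | P0:I, P1:S(57), P2:O(57) | bus: BusRd
[10] P2: load  L3 | P0:I, P1:I, P2:E(90) | bus: none
[11] P0: load  L4 | P0:S(19), P1:I, P2:O(19) | bus: BusRd
[12] P1: load  L4 | P0:S(19), P1:S(19), P2:O(19) | bus: BusRd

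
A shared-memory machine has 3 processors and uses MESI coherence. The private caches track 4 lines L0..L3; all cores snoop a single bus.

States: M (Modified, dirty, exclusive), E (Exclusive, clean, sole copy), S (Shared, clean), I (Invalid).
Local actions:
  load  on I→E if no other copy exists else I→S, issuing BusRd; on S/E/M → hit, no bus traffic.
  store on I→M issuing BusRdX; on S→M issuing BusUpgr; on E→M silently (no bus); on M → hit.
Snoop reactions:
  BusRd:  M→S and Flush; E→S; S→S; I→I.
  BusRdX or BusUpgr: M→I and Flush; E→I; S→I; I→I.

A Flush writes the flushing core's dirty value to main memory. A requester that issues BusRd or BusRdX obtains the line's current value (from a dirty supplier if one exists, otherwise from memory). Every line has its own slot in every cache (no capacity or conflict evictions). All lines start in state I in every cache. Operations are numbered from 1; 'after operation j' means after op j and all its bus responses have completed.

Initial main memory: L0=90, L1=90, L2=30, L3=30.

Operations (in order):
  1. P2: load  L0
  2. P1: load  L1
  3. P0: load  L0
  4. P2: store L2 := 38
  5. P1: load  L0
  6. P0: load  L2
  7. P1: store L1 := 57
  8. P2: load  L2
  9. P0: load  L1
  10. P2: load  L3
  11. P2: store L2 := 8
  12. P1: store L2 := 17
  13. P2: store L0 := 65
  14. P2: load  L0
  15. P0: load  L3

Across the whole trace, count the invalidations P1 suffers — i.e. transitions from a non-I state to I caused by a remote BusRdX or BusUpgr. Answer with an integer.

step 1: P2: load  L0  ⟶  IIE  (L0)  txn=BusRd  M[L0]=90
step 2: P1: load  L1  ⟶  IEI  (L1)  txn=BusRd  M[L1]=90
step 3: P0: load  L0  ⟶  SIS  (L0)  txn=BusRd  M[L0]=90
step 4: P2: store L2 := 38  ⟶  IIM  (L2)  txn=BusRdX  M[L2]=30
step 5: P1: load  L0  ⟶  SSS  (L0)  txn=BusRd  M[L0]=90
step 6: P0: load  L2  ⟶  SIS  (L2)  txn=BusRd+Flush  M[L2]=38
step 7: P1: store L1 := 57  ⟶  IMI  (L1)  txn=∅  M[L1]=90
step 8: P2: load  L2  ⟶  SIS  (L2)  txn=∅  M[L2]=38
step 9: P0: load  L1  ⟶  SSI  (L1)  txn=BusRd+Flush  M[L1]=57
step 10: P2: load  L3  ⟶  IIE  (L3)  txn=BusRd  M[L3]=30
step 11: P2: store L2 := 8  ⟶  IIM  (L2)  txn=BusUpgr  M[L2]=38
step 12: P1: store L2 := 17  ⟶  IMI  (L2)  txn=BusRdX+Flush  M[L2]=8
step 13: P2: store L0 := 65  ⟶  IIM  (L0)  txn=BusUpgr  M[L0]=90
step 14: P2: load  L0  ⟶  IIM  (L0)  txn=∅  M[L0]=90
step 15: P0: load  L3  ⟶  SIS  (L3)  txn=BusRd  M[L3]=30

invalidations = 1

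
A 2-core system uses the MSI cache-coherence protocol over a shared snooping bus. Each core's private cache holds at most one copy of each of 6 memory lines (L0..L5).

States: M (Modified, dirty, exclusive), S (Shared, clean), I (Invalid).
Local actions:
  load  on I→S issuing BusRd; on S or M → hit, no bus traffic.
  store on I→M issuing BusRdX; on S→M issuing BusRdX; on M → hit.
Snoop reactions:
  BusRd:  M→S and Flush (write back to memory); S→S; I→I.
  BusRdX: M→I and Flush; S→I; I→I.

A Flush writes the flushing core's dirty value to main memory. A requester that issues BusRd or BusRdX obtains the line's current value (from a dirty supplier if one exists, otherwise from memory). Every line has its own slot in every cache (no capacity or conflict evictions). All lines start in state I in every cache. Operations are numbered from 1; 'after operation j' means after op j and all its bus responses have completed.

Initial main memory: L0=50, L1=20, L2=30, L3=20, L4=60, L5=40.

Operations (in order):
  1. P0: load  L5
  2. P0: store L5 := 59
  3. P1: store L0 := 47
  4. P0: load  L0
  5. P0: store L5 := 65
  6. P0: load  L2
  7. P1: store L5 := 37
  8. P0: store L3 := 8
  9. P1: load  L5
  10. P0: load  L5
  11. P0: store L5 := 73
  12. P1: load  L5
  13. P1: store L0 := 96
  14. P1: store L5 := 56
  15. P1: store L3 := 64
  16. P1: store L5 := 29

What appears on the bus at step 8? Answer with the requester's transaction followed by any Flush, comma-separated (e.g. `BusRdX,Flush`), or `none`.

bus = BusRdX

[1] P0: load  L5 | P0:S(40), P1:I | bus: BusRd
[2] P0: store L5 := 59 | P0:M(59), P1:I | bus: BusRdX
[3] P1: store L0 := 47 | P0:I, P1:M(47) | bus: BusRdX
[4] P0: load  L0 | P0:S(47), P1:S(47) | bus: BusRd,Flush
[5] P0: store L5 := 65 | P0:M(65), P1:I | bus: none
[6] P0: load  L2 | P0:S(30), P1:I | bus: BusRd
[7] P1: store L5 := 37 | P0:I, P1:M(37) | bus: BusRdX,Flush
[8] P0: store L3 := 8 | P0:M(8), P1:I | bus: BusRdX
[9] P1: load  L5 | P0:I, P1:M(37) | bus: none
[10] P0: load  L5 | P0:S(37), P1:S(37) | bus: BusRd,Flush
[11] P0: store L5 := 73 | P0:M(73), P1:I | bus: BusRdX
[12] P1: load  L5 | P0:S(73), P1:S(73) | bus: BusRd,Flush
[13] P1: store L0 := 96 | P0:I, P1:M(96) | bus: BusRdX
[14] P1: store L5 := 56 | P0:I, P1:M(56) | bus: BusRdX
[15] P1: store L3 := 64 | P0:I, P1:M(64) | bus: BusRdX,Flush
[16] P1: store L5 := 29 | P0:I, P1:M(29) | bus: none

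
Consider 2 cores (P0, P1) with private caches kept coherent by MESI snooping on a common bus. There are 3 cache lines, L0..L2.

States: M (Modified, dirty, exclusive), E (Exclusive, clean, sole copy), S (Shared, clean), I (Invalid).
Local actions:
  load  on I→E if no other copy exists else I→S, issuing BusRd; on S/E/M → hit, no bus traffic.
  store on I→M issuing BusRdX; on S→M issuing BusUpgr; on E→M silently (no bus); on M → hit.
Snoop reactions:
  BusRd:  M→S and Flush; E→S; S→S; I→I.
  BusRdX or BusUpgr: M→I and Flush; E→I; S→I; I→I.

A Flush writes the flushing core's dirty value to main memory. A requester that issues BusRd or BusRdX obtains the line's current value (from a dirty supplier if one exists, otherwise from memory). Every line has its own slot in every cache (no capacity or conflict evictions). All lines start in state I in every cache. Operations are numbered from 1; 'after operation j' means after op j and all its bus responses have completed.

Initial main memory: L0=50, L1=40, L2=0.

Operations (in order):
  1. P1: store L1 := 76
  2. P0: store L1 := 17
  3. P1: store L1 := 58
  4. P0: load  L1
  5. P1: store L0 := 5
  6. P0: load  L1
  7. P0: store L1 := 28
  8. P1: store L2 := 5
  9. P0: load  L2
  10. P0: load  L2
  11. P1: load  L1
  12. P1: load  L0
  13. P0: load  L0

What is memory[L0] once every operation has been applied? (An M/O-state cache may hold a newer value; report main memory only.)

memory[L0] = 5

  op1 P1: store L1 := 76 → I/M on L1; bus BusRdX; mem=40
  op2 P0: store L1 := 17 → M/I on L1; bus BusRdX Flush; mem=76
  op3 P1: store L1 := 58 → I/M on L1; bus BusRdX Flush; mem=17
  op4 P0: load  L1 → S/S on L1; bus BusRd Flush; mem=58
  op5 P1: store L0 := 5 → I/M on L0; bus BusRdX; mem=50
  op6 P0: load  L1 → S/S on L1; bus (none); mem=58
  op7 P0: store L1 := 28 → M/I on L1; bus BusUpgr; mem=58
  op8 P1: store L2 := 5 → I/M on L2; bus BusRdX; mem=0
  op9 P0: load  L2 → S/S on L2; bus BusRd Flush; mem=5
  op10 P0: load  L2 → S/S on L2; bus (none); mem=5
  op11 P1: load  L1 → S/S on L1; bus BusRd Flush; mem=28
  op12 P1: load  L0 → I/M on L0; bus (none); mem=50
  op13 P0: load  L0 → S/S on L0; bus BusRd Flush; mem=5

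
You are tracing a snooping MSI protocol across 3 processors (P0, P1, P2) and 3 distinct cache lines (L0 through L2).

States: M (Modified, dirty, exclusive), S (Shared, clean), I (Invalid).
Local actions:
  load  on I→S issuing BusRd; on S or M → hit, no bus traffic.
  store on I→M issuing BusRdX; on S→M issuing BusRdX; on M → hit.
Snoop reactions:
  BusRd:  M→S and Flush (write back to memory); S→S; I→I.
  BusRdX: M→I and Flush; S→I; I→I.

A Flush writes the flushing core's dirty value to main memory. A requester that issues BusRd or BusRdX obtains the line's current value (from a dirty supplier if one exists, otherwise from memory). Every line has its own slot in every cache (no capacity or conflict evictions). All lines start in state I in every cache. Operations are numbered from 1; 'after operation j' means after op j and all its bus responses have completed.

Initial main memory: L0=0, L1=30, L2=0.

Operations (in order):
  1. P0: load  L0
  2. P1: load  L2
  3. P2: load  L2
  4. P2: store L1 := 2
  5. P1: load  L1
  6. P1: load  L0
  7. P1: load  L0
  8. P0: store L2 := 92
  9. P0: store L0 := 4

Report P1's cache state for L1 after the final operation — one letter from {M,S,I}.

state = S

[1] P0: load  L0 | P0:S(0), P1:I, P2:I | bus: BusRd
[2] P1: load  L2 | P0:I, P1:S(0), P2:I | bus: BusRd
[3] P2: load  L2 | P0:I, P1:S(0), P2:S(0) | bus: BusRd
[4] P2: store L1 := 2 | P0:I, P1:I, P2:M(2) | bus: BusRdX
[5] P1: load  L1 | P0:I, P1:S(2), P2:S(2) | bus: BusRd,Flush
[6] P1: load  L0 | P0:S(0), P1:S(0), P2:I | bus: BusRd
[7] P1: load  L0 | P0:S(0), P1:S(0), P2:I | bus: none
[8] P0: store L2 := 92 | P0:M(92), P1:I, P2:I | bus: BusRdX
[9] P0: store L0 := 4 | P0:M(4), P1:I, P2:I | bus: BusRdX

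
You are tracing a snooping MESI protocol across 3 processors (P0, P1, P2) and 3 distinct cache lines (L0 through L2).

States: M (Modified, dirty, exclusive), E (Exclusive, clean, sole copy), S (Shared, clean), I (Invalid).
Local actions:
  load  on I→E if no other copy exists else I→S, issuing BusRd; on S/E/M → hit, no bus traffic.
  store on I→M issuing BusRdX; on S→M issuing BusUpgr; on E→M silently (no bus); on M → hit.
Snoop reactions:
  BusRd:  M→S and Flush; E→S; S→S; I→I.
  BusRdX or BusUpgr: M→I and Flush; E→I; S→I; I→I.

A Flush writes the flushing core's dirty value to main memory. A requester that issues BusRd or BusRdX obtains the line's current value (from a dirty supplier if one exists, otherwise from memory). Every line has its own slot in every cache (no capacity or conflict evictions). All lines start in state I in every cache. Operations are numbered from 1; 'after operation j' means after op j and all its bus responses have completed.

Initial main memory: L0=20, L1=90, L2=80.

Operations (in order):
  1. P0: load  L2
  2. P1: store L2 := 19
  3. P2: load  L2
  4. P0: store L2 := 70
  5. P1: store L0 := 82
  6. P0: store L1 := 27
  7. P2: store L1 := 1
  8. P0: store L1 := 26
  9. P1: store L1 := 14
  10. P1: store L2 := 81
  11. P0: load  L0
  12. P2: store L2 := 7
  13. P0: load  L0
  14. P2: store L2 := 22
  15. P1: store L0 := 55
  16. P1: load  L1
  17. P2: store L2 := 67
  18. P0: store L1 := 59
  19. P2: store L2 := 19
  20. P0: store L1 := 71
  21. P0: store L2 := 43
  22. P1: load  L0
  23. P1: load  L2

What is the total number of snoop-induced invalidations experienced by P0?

  op1 P0: load  L2 → E/I/I on L2; bus BusRd; mem=80
  op2 P1: store L2 := 19 → I/M/I on L2; bus BusRdX; mem=80
  op3 P2: load  L2 → I/S/S on L2; bus BusRd Flush; mem=19
  op4 P0: store L2 := 70 → M/I/I on L2; bus BusRdX; mem=19
  op5 P1: store L0 := 82 → I/M/I on L0; bus BusRdX; mem=20
  op6 P0: store L1 := 27 → M/I/I on L1; bus BusRdX; mem=90
  op7 P2: store L1 := 1 → I/I/M on L1; bus BusRdX Flush; mem=27
  op8 P0: store L1 := 26 → M/I/I on L1; bus BusRdX Flush; mem=1
  op9 P1: store L1 := 14 → I/M/I on L1; bus BusRdX Flush; mem=26
  op10 P1: store L2 := 81 → I/M/I on L2; bus BusRdX Flush; mem=70
  op11 P0: load  L0 → S/S/I on L0; bus BusRd Flush; mem=82
  op12 P2: store L2 := 7 → I/I/M on L2; bus BusRdX Flush; mem=81
  op13 P0: load  L0 → S/S/I on L0; bus (none); mem=82
  op14 P2: store L2 := 22 → I/I/M on L2; bus (none); mem=81
  op15 P1: store L0 := 55 → I/M/I on L0; bus BusUpgr; mem=82
  op16 P1: load  L1 → I/M/I on L1; bus (none); mem=26
  op17 P2: store L2 := 67 → I/I/M on L2; bus (none); mem=81
  op18 P0: store L1 := 59 → M/I/I on L1; bus BusRdX Flush; mem=14
  op19 P2: store L2 := 19 → I/I/M on L2; bus (none); mem=81
  op20 P0: store L1 := 71 → M/I/I on L1; bus (none); mem=14
  op21 P0: store L2 := 43 → M/I/I on L2; bus BusRdX Flush; mem=19
  op22 P1: load  L0 → I/M/I on L0; bus (none); mem=82
  op23 P1: load  L2 → S/S/I on L2; bus BusRd Flush; mem=43

invalidations = 5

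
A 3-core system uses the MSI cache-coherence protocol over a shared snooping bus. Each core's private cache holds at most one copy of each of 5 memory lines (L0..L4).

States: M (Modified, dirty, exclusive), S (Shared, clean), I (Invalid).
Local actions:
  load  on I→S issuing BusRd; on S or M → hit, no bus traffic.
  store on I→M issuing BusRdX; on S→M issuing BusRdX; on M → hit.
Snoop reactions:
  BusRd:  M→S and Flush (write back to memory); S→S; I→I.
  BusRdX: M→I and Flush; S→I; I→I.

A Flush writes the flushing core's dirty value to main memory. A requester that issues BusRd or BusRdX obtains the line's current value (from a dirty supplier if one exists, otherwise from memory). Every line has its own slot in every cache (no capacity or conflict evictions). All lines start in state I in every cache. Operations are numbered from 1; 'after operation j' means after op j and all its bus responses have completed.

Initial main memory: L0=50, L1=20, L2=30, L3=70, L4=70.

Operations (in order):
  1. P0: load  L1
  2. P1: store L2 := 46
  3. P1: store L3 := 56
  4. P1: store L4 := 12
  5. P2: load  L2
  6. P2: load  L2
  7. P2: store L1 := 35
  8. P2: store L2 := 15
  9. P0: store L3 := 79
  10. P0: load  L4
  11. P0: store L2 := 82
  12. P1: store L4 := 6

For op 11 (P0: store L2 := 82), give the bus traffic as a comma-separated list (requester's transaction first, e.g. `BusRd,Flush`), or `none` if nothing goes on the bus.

bus = BusRdX,Flush

step 1: P0: load  L1  ⟶  SII  (L1)  txn=BusRd  M[L1]=20
step 2: P1: store L2 := 46  ⟶  IMI  (L2)  txn=BusRdX  M[L2]=30
step 3: P1: store L3 := 56  ⟶  IMI  (L3)  txn=BusRdX  M[L3]=70
step 4: P1: store L4 := 12  ⟶  IMI  (L4)  txn=BusRdX  M[L4]=70
step 5: P2: load  L2  ⟶  ISS  (L2)  txn=BusRd+Flush  M[L2]=46
step 6: P2: load  L2  ⟶  ISS  (L2)  txn=∅  M[L2]=46
step 7: P2: store L1 := 35  ⟶  IIM  (L1)  txn=BusRdX  M[L1]=20
step 8: P2: store L2 := 15  ⟶  IIM  (L2)  txn=BusRdX  M[L2]=46
step 9: P0: store L3 := 79  ⟶  MII  (L3)  txn=BusRdX+Flush  M[L3]=56
step 10: P0: load  L4  ⟶  SSI  (L4)  txn=BusRd+Flush  M[L4]=12
step 11: P0: store L2 := 82  ⟶  MII  (L2)  txn=BusRdX+Flush  M[L2]=15
step 12: P1: store L4 := 6  ⟶  IMI  (L4)  txn=BusRdX  M[L4]=12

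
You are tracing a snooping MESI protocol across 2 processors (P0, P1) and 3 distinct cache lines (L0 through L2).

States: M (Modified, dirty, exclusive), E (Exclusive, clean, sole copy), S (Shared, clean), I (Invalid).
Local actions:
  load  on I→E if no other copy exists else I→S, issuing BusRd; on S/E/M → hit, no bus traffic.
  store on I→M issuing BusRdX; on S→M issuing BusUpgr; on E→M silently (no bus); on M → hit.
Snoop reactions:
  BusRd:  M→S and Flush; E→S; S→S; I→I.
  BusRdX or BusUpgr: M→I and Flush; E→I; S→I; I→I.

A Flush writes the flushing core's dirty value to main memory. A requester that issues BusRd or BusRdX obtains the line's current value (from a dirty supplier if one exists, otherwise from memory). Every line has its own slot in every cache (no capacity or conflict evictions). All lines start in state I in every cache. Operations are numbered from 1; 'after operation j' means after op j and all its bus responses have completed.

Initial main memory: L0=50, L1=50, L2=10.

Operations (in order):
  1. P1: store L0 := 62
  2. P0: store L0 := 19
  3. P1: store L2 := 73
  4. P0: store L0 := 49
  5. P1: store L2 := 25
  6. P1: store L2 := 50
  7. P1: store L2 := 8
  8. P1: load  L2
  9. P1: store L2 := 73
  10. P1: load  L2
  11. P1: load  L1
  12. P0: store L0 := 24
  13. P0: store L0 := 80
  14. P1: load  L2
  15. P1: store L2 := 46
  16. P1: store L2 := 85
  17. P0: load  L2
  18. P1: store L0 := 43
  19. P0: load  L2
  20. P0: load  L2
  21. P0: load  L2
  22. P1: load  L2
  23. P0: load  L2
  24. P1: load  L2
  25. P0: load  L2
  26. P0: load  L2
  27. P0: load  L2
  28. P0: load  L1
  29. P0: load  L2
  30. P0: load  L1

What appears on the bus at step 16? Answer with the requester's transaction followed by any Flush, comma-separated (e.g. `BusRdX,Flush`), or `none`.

bus = none

[1] P1: store L0 := 62 | P0:I, P1:M(62) | bus: BusRdX
[2] P0: store L0 := 19 | P0:M(19), P1:I | bus: BusRdX,Flush
[3] P1: store L2 := 73 | P0:I, P1:M(73) | bus: BusRdX
[4] P0: store L0 := 49 | P0:M(49), P1:I | bus: none
[5] P1: store L2 := 25 | P0:I, P1:M(25) | bus: none
[6] P1: store L2 := 50 | P0:I, P1:M(50) | bus: none
[7] P1: store L2 := 8 | P0:I, P1:M(8) | bus: none
[8] P1: load  L2 | P0:I, P1:M(8) | bus: none
[9] P1: store L2 := 73 | P0:I, P1:M(73) | bus: none
[10] P1: load  L2 | P0:I, P1:M(73) | bus: none
[11] P1: load  L1 | P0:I, P1:E(50) | bus: BusRd
[12] P0: store L0 := 24 | P0:M(24), P1:I | bus: none
[13] P0: store L0 := 80 | P0:M(80), P1:I | bus: none
[14] P1: load  L2 | P0:I, P1:M(73) | bus: none
[15] P1: store L2 := 46 | P0:I, P1:M(46) | bus: none
[16] P1: store L2 := 85 | P0:I, P1:M(85) | bus: none
[17] P0: load  L2 | P0:S(85), P1:S(85) | bus: BusRd,Flush
[18] P1: store L0 := 43 | P0:I, P1:M(43) | bus: BusRdX,Flush
[19] P0: load  L2 | P0:S(85), P1:S(85) | bus: none
[20] P0: load  L2 | P0:S(85), P1:S(85) | bus: none
[21] P0: load  L2 | P0:S(85), P1:S(85) | bus: none
[22] P1: load  L2 | P0:S(85), P1:S(85) | bus: none
[23] P0: load  L2 | P0:S(85), P1:S(85) | bus: none
[24] P1: load  L2 | P0:S(85), P1:S(85) | bus: none
[25] P0: load  L2 | P0:S(85), P1:S(85) | bus: none
[26] P0: load  L2 | P0:S(85), P1:S(85) | bus: none
[27] P0: load  L2 | P0:S(85), P1:S(85) | bus: none
[28] P0: load  L1 | P0:S(50), P1:S(50) | bus: BusRd
[29] P0: load  L2 | P0:S(85), P1:S(85) | bus: none
[30] P0: load  L1 | P0:S(50), P1:S(50) | bus: none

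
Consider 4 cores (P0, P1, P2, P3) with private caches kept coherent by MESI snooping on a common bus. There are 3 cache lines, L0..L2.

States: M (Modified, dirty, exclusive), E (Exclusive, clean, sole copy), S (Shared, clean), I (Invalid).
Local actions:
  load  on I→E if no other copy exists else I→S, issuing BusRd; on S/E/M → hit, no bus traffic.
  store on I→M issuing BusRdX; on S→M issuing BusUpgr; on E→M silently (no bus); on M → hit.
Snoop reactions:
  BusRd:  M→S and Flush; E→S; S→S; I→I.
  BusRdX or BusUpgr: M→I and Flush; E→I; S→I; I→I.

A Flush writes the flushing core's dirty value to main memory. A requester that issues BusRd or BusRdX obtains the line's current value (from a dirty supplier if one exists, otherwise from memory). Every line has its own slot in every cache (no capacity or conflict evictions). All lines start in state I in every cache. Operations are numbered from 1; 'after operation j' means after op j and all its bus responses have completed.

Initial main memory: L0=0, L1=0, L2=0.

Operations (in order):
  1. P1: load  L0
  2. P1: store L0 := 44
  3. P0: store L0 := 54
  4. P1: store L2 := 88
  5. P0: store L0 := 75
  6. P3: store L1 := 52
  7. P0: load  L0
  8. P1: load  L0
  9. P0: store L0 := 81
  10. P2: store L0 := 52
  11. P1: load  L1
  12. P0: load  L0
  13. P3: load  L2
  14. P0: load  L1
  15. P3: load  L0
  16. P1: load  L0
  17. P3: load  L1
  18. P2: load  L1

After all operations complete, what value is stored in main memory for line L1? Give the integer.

memory[L1] = 52

  op1 P1: load  L0 → I/E/I/I on L0; bus BusRd; mem=0
  op2 P1: store L0 := 44 → I/M/I/I on L0; bus (none); mem=0
  op3 P0: store L0 := 54 → M/I/I/I on L0; bus BusRdX Flush; mem=44
  op4 P1: store L2 := 88 → I/M/I/I on L2; bus BusRdX; mem=0
  op5 P0: store L0 := 75 → M/I/I/I on L0; bus (none); mem=44
  op6 P3: store L1 := 52 → I/I/I/M on L1; bus BusRdX; mem=0
  op7 P0: load  L0 → M/I/I/I on L0; bus (none); mem=44
  op8 P1: load  L0 → S/S/I/I on L0; bus BusRd Flush; mem=75
  op9 P0: store L0 := 81 → M/I/I/I on L0; bus BusUpgr; mem=75
  op10 P2: store L0 := 52 → I/I/M/I on L0; bus BusRdX Flush; mem=81
  op11 P1: load  L1 → I/S/I/S on L1; bus BusRd Flush; mem=52
  op12 P0: load  L0 → S/I/S/I on L0; bus BusRd Flush; mem=52
  op13 P3: load  L2 → I/S/I/S on L2; bus BusRd Flush; mem=88
  op14 P0: load  L1 → S/S/I/S on L1; bus BusRd; mem=52
  op15 P3: load  L0 → S/I/S/S on L0; bus BusRd; mem=52
  op16 P1: load  L0 → S/S/S/S on L0; bus BusRd; mem=52
  op17 P3: load  L1 → S/S/I/S on L1; bus (none); mem=52
  op18 P2: load  L1 → S/S/S/S on L1; bus BusRd; mem=52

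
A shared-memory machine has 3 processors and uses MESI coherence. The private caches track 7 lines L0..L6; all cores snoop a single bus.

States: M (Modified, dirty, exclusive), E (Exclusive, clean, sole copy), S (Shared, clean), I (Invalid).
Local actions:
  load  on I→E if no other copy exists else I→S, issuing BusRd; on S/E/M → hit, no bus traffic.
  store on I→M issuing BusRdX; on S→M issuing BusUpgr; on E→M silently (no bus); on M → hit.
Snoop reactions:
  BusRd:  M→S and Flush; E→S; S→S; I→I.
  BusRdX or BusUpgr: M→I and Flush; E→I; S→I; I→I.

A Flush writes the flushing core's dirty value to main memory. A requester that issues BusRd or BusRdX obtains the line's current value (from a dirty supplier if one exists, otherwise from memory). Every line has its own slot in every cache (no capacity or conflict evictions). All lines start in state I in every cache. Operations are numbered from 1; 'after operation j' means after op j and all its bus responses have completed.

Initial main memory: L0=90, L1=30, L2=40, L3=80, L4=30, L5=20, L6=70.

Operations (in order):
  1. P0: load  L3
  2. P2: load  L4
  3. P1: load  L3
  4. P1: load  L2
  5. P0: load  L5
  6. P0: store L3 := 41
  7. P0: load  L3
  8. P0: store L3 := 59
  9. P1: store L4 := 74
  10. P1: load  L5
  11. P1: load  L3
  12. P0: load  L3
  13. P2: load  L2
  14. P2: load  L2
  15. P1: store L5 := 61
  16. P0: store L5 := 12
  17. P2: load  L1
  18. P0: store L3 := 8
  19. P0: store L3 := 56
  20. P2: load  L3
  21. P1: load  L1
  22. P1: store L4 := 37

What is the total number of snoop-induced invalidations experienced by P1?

invalidations = 3

  op1 P0: load  L3 → E/I/I on L3; bus BusRd; mem=80
  op2 P2: load  L4 → I/I/E on L4; bus BusRd; mem=30
  op3 P1: load  L3 → S/S/I on L3; bus BusRd; mem=80
  op4 P1: load  L2 → I/E/I on L2; bus BusRd; mem=40
  op5 P0: load  L5 → E/I/I on L5; bus BusRd; mem=20
  op6 P0: store L3 := 41 → M/I/I on L3; bus BusUpgr; mem=80
  op7 P0: load  L3 → M/I/I on L3; bus (none); mem=80
  op8 P0: store L3 := 59 → M/I/I on L3; bus (none); mem=80
  op9 P1: store L4 := 74 → I/M/I on L4; bus BusRdX; mem=30
  op10 P1: load  L5 → S/S/I on L5; bus BusRd; mem=20
  op11 P1: load  L3 → S/S/I on L3; bus BusRd Flush; mem=59
  op12 P0: load  L3 → S/S/I on L3; bus (none); mem=59
  op13 P2: load  L2 → I/S/S on L2; bus BusRd; mem=40
  op14 P2: load  L2 → I/S/S on L2; bus (none); mem=40
  op15 P1: store L5 := 61 → I/M/I on L5; bus BusUpgr; mem=20
  op16 P0: store L5 := 12 → M/I/I on L5; bus BusRdX Flush; mem=61
  op17 P2: load  L1 → I/I/E on L1; bus BusRd; mem=30
  op18 P0: store L3 := 8 → M/I/I on L3; bus BusUpgr; mem=59
  op19 P0: store L3 := 56 → M/I/I on L3; bus (none); mem=59
  op20 P2: load  L3 → S/I/S on L3; bus BusRd Flush; mem=56
  op21 P1: load  L1 → I/S/S on L1; bus BusRd; mem=30
  op22 P1: store L4 := 37 → I/M/I on L4; bus (none); mem=30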